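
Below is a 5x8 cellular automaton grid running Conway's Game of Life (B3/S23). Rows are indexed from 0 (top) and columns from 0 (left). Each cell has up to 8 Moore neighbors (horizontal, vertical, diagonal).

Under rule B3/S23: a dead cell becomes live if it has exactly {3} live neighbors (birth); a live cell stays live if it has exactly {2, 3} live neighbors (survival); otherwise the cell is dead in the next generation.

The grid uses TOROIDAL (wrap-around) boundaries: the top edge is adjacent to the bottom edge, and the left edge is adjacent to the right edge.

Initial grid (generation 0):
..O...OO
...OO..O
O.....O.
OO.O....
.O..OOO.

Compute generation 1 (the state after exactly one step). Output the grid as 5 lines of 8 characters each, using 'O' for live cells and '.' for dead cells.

Simulating step by step:
Generation 0 (given above): 15 live cells
Generation 1: 21 live cells
(generation 1 grid is the final answer)

Answer: O.O....O
O..O.O..
OOOOO...
OOO.O.O.
.O.OOOO.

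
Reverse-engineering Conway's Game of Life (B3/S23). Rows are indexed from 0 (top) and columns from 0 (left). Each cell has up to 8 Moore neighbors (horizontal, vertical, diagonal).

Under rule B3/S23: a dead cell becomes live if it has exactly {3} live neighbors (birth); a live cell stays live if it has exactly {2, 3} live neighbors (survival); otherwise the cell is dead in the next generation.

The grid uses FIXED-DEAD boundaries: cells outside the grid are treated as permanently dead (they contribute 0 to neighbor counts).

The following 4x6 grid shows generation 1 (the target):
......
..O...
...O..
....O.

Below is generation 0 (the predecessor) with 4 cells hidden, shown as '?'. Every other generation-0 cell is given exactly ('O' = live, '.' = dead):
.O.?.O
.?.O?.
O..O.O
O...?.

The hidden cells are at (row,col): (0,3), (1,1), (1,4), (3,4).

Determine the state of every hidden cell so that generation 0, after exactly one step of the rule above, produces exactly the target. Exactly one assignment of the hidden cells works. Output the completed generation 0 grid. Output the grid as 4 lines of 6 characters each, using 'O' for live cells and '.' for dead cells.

Answer: .O...O
...O..
O..O.O
O...O.

Derivation:
Hidden generation-0 cells (in order): (0,3), (1,1), (1,4), (3,4).
A hidden cell only influences target cells in its own 3x3 neighborhood. Try each of the 2^4 = 16 assignments, step the completed generation 0 forward once under B3/S23, and compare with the target:
  (0,3)=. (1,1)=. (1,4)=. (3,4)=. -> step gives (2,3)='.' but target has 'O' -> reject
  (0,3)=. (1,1)=. (1,4)=. (3,4)=O -> step reproduces the target at every cell -> ACCEPT
  (0,3)=. (1,1)=. (1,4)=O (3,4)=. -> step gives (0,4)='O' but target has '.' -> reject
  (0,3)=. (1,1)=. (1,4)=O (3,4)=O -> step gives (0,4)='O' but target has '.' -> reject
  (0,3)=. (1,1)=O (1,4)=. (3,4)=. -> step gives (0,2)='O' but target has '.' -> reject
  (0,3)=. (1,1)=O (1,4)=. (3,4)=O -> step gives (0,2)='O' but target has '.' -> reject
  (0,3)=. (1,1)=O (1,4)=O (3,4)=. -> step gives (0,2)='O' but target has '.' -> reject
  (0,3)=. (1,1)=O (1,4)=O (3,4)=O -> step gives (0,2)='O' but target has '.' -> reject
  (0,3)=O (1,1)=. (1,4)=. (3,4)=. -> step gives (0,2)='O' but target has '.' -> reject
  (0,3)=O (1,1)=. (1,4)=. (3,4)=O -> step gives (0,2)='O' but target has '.' -> reject
  (0,3)=O (1,1)=. (1,4)=O (3,4)=. -> step gives (0,2)='O' but target has '.' -> reject
  (0,3)=O (1,1)=. (1,4)=O (3,4)=O -> step gives (0,2)='O' but target has '.' -> reject
  (0,3)=O (1,1)=O (1,4)=. (3,4)=. -> step gives (0,4)='O' but target has '.' -> reject
  (0,3)=O (1,1)=O (1,4)=. (3,4)=O -> step gives (0,4)='O' but target has '.' -> reject
  (0,3)=O (1,1)=O (1,4)=O (3,4)=. -> step gives (0,3)='O' but target has '.' -> reject
  (0,3)=O (1,1)=O (1,4)=O (3,4)=O -> step gives (0,3)='O' but target has '.' -> reject
Unique solution: (0,3)=dead, (1,1)=dead, (1,4)=dead, (3,4)=live.
Check: live-neighbor counts of every cell in the completed generation 0:
102120
223142
122241
121222
Applying B3/S23 to generation 0 with these counts gives:
......
..O...
...O..
....O.
which matches the target exactly.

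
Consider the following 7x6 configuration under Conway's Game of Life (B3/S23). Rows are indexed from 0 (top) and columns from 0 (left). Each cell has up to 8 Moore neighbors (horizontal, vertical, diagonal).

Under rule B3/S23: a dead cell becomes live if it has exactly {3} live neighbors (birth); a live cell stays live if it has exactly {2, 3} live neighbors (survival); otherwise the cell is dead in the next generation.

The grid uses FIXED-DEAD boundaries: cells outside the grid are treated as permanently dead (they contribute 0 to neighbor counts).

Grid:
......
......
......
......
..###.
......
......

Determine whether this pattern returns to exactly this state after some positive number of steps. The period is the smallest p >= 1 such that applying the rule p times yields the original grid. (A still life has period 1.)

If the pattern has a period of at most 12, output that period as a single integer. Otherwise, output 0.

Simulating and comparing each generation to the original:
Gen 0 (original, given above): 3 live cells
Gen 1: 3 live cells, differs from original
Gen 2: 3 live cells, MATCHES original -> period = 2

Answer: 2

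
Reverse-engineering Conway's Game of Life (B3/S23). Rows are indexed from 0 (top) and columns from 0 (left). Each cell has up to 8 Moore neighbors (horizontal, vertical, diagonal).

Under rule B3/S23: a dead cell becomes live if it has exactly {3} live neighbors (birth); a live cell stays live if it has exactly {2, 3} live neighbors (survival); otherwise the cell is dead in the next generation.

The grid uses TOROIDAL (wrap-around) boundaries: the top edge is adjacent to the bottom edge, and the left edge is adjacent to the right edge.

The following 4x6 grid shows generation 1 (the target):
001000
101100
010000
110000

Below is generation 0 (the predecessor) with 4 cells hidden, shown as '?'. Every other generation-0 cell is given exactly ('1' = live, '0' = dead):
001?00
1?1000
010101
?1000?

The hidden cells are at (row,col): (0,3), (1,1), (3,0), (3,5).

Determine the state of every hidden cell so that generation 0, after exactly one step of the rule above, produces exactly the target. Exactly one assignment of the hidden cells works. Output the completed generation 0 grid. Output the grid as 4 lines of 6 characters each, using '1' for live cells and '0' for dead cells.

Hidden generation-0 cells (in order): (0,3), (1,1), (3,0), (3,5).
A hidden cell only influences target cells in its own 3x3 neighborhood. Try each of the 2^4 = 16 assignments, step the completed generation 0 forward once under B3/S23, and compare with the target:
  (0,3)=0 (1,1)=0 (3,0)=0 (3,5)=0 -> step reproduces the target at every cell -> ACCEPT
  (0,3)=0 (1,1)=0 (3,0)=0 (3,5)=1 -> step gives (0,0)='1' but target has '0' -> reject
  (0,3)=0 (1,1)=0 (3,0)=1 (3,5)=0 -> step gives (0,0)='1' but target has '0' -> reject
  (0,3)=0 (1,1)=0 (3,0)=1 (3,5)=1 -> step gives (0,5)='1' but target has '0' -> reject
  (0,3)=0 (1,1)=1 (3,0)=0 (3,5)=0 -> step gives (0,0)='1' but target has '0' -> reject
  (0,3)=0 (1,1)=1 (3,0)=0 (3,5)=1 -> step gives (1,2)='0' but target has '1' -> reject
  (0,3)=0 (1,1)=1 (3,0)=1 (3,5)=0 -> step gives (1,2)='0' but target has '1' -> reject
  (0,3)=0 (1,1)=1 (3,0)=1 (3,5)=1 -> step gives (0,5)='1' but target has '0' -> reject
  (0,3)=1 (1,1)=0 (3,0)=0 (3,5)=0 -> step gives (0,3)='1' but target has '0' -> reject
  (0,3)=1 (1,1)=0 (3,0)=0 (3,5)=1 -> step gives (0,0)='1' but target has '0' -> reject
  (0,3)=1 (1,1)=0 (3,0)=1 (3,5)=0 -> step gives (0,0)='1' but target has '0' -> reject
  (0,3)=1 (1,1)=0 (3,0)=1 (3,5)=1 -> step gives (0,3)='1' but target has '0' -> reject
  (0,3)=1 (1,1)=1 (3,0)=0 (3,5)=0 -> step gives (0,0)='1' but target has '0' -> reject
  (0,3)=1 (1,1)=1 (3,0)=0 (3,5)=1 -> step gives (0,2)='0' but target has '1' -> reject
  (0,3)=1 (1,1)=1 (3,0)=1 (3,5)=0 -> step gives (0,2)='0' but target has '1' -> reject
  (0,3)=1 (1,1)=1 (3,0)=1 (3,5)=1 -> step gives (0,2)='0' but target has '1' -> reject
Unique solution: (0,3)=dead, (1,1)=dead, (3,0)=dead, (3,5)=dead.
Check: live-neighbor counts of every cell in the completed generation 0:
242201
243322
434121
324221
Applying B3/S23 to generation 0 with these counts gives:
001000
101100
010000
110000
which matches the target exactly.

Answer: 001000
101000
010101
010000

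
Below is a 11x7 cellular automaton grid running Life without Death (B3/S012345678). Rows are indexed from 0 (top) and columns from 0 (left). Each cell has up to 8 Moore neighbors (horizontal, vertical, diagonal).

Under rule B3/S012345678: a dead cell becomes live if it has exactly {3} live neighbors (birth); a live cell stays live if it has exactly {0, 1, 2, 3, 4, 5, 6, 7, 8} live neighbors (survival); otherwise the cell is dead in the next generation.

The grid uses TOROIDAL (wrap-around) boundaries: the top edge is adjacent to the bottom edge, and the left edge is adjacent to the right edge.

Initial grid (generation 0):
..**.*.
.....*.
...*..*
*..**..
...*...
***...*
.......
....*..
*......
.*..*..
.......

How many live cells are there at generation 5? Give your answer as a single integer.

Answer: 52

Derivation:
Simulating step by step:
Generation 0 (given above): 18 live cells
Generation 1: 31 live cells
..****.
..**.**
...*.**
*.***..
...**.*
***...*
**.....
....*..
*......
.*..*..
..***..
Generation 2: 43 live cells
.******
..**.**
**.*.**
*.***..
...**.*
****.**
***...*
**..*..
*......
.**.*..
.****..
Generation 3: 48 live cells
.******
..**.**
**.*.**
*.***..
...**.*
****.**
***.*.*
***.*..
*.**...
***.*..
.****..
Generation 4: 52 live cells
.******
..**.**
**.*.**
*.***..
...**.*
****.**
***.*.*
***.**.
*.***.*
***.*..
.****.*
Generation 5: 52 live cells
.******
..**.**
**.*.**
*.***..
...**.*
****.**
***.*.*
***.**.
*.***.*
***.*..
.****.*
Population at generation 5: 52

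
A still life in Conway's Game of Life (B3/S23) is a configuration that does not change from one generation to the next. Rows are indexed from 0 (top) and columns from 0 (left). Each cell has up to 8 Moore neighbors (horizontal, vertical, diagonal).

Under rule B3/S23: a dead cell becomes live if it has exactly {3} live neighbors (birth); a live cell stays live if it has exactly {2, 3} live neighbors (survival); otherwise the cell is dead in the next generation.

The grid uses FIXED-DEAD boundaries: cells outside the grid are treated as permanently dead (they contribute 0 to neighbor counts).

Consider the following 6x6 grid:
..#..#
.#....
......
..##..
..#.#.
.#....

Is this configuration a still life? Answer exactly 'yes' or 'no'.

Answer: no

Derivation:
Compute generation 1 and compare to generation 0 (given above):
Generation 1:
......
......
..#...
..##..
.##...
......
Cell (0,2) differs: gen0=1 vs gen1=0 -> NOT a still life.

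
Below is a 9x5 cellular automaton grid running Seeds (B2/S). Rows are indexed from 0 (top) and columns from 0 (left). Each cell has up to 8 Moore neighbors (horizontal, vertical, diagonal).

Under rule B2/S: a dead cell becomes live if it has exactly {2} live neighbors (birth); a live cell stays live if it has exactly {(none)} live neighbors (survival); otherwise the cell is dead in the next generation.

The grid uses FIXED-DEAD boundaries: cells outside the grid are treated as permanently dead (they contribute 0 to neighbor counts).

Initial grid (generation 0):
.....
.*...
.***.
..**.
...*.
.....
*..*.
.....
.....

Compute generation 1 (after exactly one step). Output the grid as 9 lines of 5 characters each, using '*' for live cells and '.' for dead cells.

Answer: .....
*..*.
*...*
.....
....*
..***
.....
.....
.....

Derivation:
Simulating step by step:
Generation 0 (given above): 9 live cells
Generation 1: 8 live cells
(generation 1 grid is the final answer)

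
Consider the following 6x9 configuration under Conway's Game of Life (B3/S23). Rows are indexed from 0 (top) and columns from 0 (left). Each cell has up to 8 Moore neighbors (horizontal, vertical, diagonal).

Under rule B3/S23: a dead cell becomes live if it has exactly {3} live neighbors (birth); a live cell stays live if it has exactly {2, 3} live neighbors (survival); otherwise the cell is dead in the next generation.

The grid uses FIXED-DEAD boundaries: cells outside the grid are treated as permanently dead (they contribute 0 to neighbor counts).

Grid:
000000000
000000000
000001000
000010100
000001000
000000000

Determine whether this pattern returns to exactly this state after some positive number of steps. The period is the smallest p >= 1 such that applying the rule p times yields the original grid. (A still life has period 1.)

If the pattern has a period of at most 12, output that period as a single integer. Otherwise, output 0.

Answer: 1

Derivation:
Simulating and comparing each generation to the original:
Gen 0 (original, given above): 4 live cells
Gen 1: 4 live cells, MATCHES original -> period = 1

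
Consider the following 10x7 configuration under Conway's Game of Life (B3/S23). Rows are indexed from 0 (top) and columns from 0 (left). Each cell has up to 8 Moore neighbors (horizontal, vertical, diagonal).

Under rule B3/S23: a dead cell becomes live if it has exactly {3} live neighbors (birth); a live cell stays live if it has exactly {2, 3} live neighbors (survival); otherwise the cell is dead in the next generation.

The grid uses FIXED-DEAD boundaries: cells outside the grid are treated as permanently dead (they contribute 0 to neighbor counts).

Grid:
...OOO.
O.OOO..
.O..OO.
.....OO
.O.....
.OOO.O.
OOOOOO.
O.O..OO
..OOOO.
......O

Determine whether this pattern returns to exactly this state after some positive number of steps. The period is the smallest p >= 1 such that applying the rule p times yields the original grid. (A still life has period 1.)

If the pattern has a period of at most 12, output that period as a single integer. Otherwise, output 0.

Simulating and comparing each generation to the original:
Gen 0 (original, given above): 32 live cells
Gen 1: 25 live cells, differs from original
Gen 2: 20 live cells, differs from original
Gen 3: 15 live cells, differs from original
Gen 4: 13 live cells, differs from original
Gen 5: 14 live cells, differs from original
Gen 6: 11 live cells, differs from original
Gen 7: 12 live cells, differs from original
Gen 8: 16 live cells, differs from original
Gen 9: 16 live cells, differs from original
Gen 10: 20 live cells, differs from original
Gen 11: 20 live cells, differs from original
Gen 12: 22 live cells, differs from original
No period found within 12 steps.

Answer: 0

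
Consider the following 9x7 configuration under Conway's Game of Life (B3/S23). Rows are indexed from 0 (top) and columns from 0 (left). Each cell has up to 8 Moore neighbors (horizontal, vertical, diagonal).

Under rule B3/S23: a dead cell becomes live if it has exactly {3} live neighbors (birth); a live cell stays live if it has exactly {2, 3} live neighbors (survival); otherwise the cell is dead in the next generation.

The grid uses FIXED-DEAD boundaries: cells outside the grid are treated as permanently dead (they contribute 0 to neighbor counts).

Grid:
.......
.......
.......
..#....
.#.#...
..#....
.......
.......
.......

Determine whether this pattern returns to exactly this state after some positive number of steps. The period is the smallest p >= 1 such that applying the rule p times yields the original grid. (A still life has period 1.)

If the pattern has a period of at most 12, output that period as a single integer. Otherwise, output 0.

Answer: 1

Derivation:
Simulating and comparing each generation to the original:
Gen 0 (original, given above): 4 live cells
Gen 1: 4 live cells, MATCHES original -> period = 1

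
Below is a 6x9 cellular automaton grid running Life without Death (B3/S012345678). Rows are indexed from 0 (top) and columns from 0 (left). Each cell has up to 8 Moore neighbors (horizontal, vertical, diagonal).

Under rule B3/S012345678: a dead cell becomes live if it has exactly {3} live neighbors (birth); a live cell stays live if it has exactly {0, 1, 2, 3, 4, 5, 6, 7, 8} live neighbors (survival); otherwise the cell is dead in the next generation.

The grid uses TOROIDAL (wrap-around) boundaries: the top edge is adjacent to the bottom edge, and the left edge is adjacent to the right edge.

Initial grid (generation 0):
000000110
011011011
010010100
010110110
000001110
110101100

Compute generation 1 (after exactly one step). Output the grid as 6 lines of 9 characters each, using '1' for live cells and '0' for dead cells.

Answer: 000100110
111111011
010010101
011110110
110101111
110111101

Derivation:
Simulating step by step:
Generation 0 (given above): 24 live cells
Generation 1: 35 live cells
(generation 1 grid is the final answer)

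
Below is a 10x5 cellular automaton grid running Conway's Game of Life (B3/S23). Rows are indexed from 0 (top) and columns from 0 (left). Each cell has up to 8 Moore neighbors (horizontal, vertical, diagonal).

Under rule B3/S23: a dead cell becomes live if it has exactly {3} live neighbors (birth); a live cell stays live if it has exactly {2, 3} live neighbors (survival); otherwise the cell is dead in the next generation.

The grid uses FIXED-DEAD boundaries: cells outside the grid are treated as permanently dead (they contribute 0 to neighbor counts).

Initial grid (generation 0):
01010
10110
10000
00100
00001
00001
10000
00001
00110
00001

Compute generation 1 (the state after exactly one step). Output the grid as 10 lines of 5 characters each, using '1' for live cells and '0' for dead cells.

Simulating step by step:
Generation 0 (given above): 14 live cells
Generation 1: 12 live cells
(generation 1 grid is the final answer)

Answer: 01010
10110
00110
00000
00010
00000
00000
00010
00011
00010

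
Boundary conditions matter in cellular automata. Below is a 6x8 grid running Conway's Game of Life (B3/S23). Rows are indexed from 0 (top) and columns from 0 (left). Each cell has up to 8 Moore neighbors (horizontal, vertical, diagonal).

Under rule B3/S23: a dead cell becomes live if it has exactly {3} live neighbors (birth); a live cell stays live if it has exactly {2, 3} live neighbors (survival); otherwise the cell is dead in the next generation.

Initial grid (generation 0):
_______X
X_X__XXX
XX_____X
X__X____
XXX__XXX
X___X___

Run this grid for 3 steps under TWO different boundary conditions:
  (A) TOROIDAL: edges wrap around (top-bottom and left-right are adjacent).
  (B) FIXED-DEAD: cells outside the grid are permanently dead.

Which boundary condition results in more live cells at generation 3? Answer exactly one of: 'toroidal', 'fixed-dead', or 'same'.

Under TOROIDAL boundary, generation 3:
________
________
________
______X_
______X_
__XX_X__
Population = 5

Under FIXED-DEAD boundary, generation 3:
________
______XX
_XX_____
_XX_XX_X
_X_____X
___XX___
Population = 13

Comparison: toroidal=5, fixed-dead=13 -> fixed-dead

Answer: fixed-dead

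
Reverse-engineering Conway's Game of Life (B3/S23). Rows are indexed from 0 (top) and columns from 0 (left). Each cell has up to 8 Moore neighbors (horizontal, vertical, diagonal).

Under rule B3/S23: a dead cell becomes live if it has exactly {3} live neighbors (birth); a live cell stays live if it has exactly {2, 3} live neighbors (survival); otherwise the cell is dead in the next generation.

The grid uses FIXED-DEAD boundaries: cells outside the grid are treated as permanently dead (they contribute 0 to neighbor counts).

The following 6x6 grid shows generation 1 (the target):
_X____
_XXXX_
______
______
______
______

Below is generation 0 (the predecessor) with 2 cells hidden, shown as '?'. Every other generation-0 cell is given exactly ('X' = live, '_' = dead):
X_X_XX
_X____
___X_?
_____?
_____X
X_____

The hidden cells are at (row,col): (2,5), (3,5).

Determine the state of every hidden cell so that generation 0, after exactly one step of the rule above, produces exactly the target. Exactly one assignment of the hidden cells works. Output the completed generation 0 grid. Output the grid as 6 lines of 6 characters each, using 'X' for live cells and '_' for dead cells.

Answer: X_X_XX
_X____
___X__
______
_____X
X_____

Derivation:
Hidden generation-0 cells (in order): (2,5), (3,5).
A hidden cell only influences target cells in its own 3x3 neighborhood. Try each of the 2^2 = 4 assignments, step the completed generation 0 forward once under B3/S23, and compare with the target:
  (2,5)=_ (3,5)=_ -> step reproduces the target at every cell -> ACCEPT
  (2,5)=_ (3,5)=X -> step gives (3,4)='X' but target has '_' -> reject
  (2,5)=X (3,5)=_ -> step gives (1,4)='_' but target has 'X' -> reject
  (2,5)=X (3,5)=X -> step gives (1,4)='_' but target has 'X' -> reject
Unique solution: (2,5)=dead, (3,5)=dead.
Check: live-neighbor counts of every cell in the completed generation 0:
131211
223332
112010
001121
110010
010011
Applying B3/S23 to generation 0 with these counts gives:
_X____
_XXXX_
______
______
______
______
which matches the target exactly.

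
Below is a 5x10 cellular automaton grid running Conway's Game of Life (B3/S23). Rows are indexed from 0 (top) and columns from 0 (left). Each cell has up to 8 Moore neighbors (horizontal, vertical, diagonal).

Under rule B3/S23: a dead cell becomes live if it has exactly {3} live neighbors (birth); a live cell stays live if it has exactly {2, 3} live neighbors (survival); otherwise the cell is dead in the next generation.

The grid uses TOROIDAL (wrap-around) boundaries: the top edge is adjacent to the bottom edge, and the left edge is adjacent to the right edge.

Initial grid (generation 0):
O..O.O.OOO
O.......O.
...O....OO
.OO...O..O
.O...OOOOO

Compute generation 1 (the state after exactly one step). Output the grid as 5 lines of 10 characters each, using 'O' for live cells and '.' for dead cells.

Simulating step by step:
Generation 0 (given above): 21 live cells
Generation 1: 16 live cells
(generation 1 grid is the final answer)

Answer: .O..OO....
O...O.....
.OO....OO.
.OO..OO...
.O..OO....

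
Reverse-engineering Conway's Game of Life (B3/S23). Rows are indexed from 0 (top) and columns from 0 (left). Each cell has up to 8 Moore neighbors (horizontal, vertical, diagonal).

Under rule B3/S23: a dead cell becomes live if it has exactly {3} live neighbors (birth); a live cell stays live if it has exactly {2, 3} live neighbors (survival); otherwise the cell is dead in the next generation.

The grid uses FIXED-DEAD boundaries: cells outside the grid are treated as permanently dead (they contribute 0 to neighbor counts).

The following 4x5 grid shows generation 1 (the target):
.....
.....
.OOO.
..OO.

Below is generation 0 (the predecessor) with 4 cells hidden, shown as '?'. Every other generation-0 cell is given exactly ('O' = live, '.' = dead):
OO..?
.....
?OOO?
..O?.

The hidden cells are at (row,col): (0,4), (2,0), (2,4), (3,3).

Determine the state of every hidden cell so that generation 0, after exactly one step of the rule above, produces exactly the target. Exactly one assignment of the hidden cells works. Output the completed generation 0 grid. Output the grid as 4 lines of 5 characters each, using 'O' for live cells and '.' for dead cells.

Hidden generation-0 cells (in order): (0,4), (2,0), (2,4), (3,3).
A hidden cell only influences target cells in its own 3x3 neighborhood. Try each of the 2^4 = 16 assignments, step the completed generation 0 forward once under B3/S23, and compare with the target:
  (0,4)=. (2,0)=. (2,4)=. (3,3)=. -> step gives (1,0)='O' but target has '.' -> reject
  (0,4)=. (2,0)=. (2,4)=. (3,3)=O -> step gives (1,0)='O' but target has '.' -> reject
  (0,4)=. (2,0)=. (2,4)=O (3,3)=. -> step gives (1,0)='O' but target has '.' -> reject
  (0,4)=. (2,0)=. (2,4)=O (3,3)=O -> step gives (1,0)='O' but target has '.' -> reject
  (0,4)=. (2,0)=O (2,4)=. (3,3)=. -> step reproduces the target at every cell -> ACCEPT
  (0,4)=. (2,0)=O (2,4)=. (3,3)=O -> step gives (2,2)='.' but target has 'O' -> reject
  (0,4)=. (2,0)=O (2,4)=O (3,3)=. -> step gives (1,3)='O' but target has '.' -> reject
  (0,4)=. (2,0)=O (2,4)=O (3,3)=O -> step gives (1,3)='O' but target has '.' -> reject
  (0,4)=O (2,0)=. (2,4)=. (3,3)=. -> step gives (1,0)='O' but target has '.' -> reject
  (0,4)=O (2,0)=. (2,4)=. (3,3)=O -> step gives (1,0)='O' but target has '.' -> reject
  (0,4)=O (2,0)=. (2,4)=O (3,3)=. -> step gives (1,0)='O' but target has '.' -> reject
  (0,4)=O (2,0)=. (2,4)=O (3,3)=O -> step gives (1,0)='O' but target has '.' -> reject
  (0,4)=O (2,0)=O (2,4)=. (3,3)=. -> step gives (1,3)='O' but target has '.' -> reject
  (0,4)=O (2,0)=O (2,4)=. (3,3)=O -> step gives (1,3)='O' but target has '.' -> reject
  (0,4)=O (2,0)=O (2,4)=O (3,3)=. -> step gives (1,4)='O' but target has '.' -> reject
  (0,4)=O (2,0)=O (2,4)=O (3,3)=O -> step gives (1,4)='O' but target has '.' -> reject
Unique solution: (0,4)=dead, (2,0)=live, (2,4)=dead, (3,3)=dead.
Check: live-neighbor counts of every cell in the completed generation 0:
11100
45421
13321
24331
Applying B3/S23 to generation 0 with these counts gives:
.....
.....
.OOO.
..OO.
which matches the target exactly.

Answer: OO...
.....
OOOO.
..O..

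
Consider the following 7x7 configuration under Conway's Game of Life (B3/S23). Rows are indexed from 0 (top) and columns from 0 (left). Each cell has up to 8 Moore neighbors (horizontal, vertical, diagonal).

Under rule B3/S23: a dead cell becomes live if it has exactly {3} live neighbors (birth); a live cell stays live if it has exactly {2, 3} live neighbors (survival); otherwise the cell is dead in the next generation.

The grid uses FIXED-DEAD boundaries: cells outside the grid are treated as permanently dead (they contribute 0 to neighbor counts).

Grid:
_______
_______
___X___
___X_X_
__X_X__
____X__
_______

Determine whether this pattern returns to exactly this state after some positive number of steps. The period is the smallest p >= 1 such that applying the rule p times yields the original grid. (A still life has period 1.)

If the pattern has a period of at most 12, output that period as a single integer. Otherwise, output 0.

Simulating and comparing each generation to the original:
Gen 0 (original, given above): 6 live cells
Gen 1: 6 live cells, differs from original
Gen 2: 6 live cells, MATCHES original -> period = 2

Answer: 2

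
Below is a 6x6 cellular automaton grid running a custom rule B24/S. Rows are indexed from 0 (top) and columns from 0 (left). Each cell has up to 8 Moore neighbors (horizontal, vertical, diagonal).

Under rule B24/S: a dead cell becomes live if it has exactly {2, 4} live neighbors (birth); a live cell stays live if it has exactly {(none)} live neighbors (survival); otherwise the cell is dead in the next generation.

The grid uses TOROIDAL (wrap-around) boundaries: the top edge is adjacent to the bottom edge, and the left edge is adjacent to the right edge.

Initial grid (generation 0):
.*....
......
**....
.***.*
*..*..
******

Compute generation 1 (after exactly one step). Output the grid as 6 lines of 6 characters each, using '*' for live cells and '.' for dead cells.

Simulating step by step:
Generation 0 (given above): 15 live cells
Generation 1: 7 live cells
(generation 1 grid is the final answer)

Answer: *.*...
..*...
..****
......
......
......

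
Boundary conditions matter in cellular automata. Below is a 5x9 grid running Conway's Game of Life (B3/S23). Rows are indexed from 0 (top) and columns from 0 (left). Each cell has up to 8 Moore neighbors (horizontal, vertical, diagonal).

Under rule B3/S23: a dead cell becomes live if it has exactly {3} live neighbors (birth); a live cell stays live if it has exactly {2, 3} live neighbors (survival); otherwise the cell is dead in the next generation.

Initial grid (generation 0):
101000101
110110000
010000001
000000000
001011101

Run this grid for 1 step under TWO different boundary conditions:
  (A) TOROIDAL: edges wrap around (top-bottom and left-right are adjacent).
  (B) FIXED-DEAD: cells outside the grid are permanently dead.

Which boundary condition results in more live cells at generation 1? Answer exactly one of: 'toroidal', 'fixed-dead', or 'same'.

Under TOROIDAL boundary, generation 1:
001000101
000100010
011000000
100001010
110101101
Population = 16

Under FIXED-DEAD boundary, generation 1:
101100000
100100010
111000000
000001010
000001000
Population = 12

Comparison: toroidal=16, fixed-dead=12 -> toroidal

Answer: toroidal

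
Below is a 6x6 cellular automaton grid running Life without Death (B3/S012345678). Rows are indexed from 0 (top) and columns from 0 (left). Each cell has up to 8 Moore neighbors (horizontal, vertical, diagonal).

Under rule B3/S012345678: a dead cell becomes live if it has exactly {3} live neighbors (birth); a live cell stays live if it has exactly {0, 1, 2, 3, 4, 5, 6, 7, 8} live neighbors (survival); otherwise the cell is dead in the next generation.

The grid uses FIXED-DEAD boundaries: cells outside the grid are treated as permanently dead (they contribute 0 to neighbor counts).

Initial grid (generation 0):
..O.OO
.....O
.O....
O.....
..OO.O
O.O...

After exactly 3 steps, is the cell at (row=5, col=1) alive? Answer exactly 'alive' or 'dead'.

Answer: alive

Derivation:
Simulating step by step:
Generation 0 (given above): 11 live cells
Generation 1: 16 live cells
..O.OO
....OO
.O....
OOO...
..OO.O
OOOO..
Generation 2: 23 live cells
..OOOO
...OOO
OOO...
OOOO..
..OOOO
OOOOO.
Generation 3: 24 live cells
..OOOO
...OOO
OOO...
OOOO..
..OOOO
OOOOOO

Cell (5,1) at generation 3: 1 -> alive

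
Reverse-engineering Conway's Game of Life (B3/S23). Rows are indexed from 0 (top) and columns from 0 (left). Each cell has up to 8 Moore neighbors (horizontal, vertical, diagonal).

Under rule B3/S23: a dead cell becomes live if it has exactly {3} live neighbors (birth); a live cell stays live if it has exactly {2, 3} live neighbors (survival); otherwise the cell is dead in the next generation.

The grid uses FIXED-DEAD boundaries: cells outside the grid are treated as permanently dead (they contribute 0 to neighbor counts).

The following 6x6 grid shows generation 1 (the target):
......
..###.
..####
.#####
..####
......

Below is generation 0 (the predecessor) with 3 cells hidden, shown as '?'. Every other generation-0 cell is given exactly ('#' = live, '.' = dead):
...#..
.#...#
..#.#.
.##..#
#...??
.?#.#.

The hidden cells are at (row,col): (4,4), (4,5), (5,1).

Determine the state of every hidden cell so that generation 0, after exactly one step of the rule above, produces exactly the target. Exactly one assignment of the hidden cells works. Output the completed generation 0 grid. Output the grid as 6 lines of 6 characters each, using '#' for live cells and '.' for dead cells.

Hidden generation-0 cells (in order): (4,4), (4,5), (5,1).
A hidden cell only influences target cells in its own 3x3 neighborhood. Try each of the 2^3 = 8 assignments, step the completed generation 0 forward once under B3/S23, and compare with the target:
  (4,4)=. (4,5)=. (5,1)=. -> step gives (3,4)='.' but target has '#' -> reject
  (4,4)=. (4,5)=. (5,1)=# -> step gives (3,4)='.' but target has '#' -> reject
  (4,4)=. (4,5)=# (5,1)=. -> step reproduces the target at every cell -> ACCEPT
  (4,4)=. (4,5)=# (5,1)=# -> step gives (4,0)='#' but target has '.' -> reject
  (4,4)=# (4,5)=. (5,1)=. -> step gives (3,3)='.' but target has '#' -> reject
  (4,4)=# (4,5)=. (5,1)=# -> step gives (3,3)='.' but target has '#' -> reject
  (4,4)=# (4,5)=# (5,1)=. -> step gives (3,3)='.' but target has '#' -> reject
  (4,4)=# (4,5)=# (5,1)=# -> step gives (3,3)='.' but target has '#' -> reject
Unique solution: (4,4)=dead, (4,5)=live, (5,1)=dead.
Check: live-neighbor counts of every cell in the completed generation 0:
112021
113331
243323
232332
143332
120212
Applying B3/S23 to generation 0 with these counts gives:
......
..###.
..####
.#####
..####
......
which matches the target exactly.

Answer: ...#..
.#...#
..#.#.
.##..#
#....#
..#.#.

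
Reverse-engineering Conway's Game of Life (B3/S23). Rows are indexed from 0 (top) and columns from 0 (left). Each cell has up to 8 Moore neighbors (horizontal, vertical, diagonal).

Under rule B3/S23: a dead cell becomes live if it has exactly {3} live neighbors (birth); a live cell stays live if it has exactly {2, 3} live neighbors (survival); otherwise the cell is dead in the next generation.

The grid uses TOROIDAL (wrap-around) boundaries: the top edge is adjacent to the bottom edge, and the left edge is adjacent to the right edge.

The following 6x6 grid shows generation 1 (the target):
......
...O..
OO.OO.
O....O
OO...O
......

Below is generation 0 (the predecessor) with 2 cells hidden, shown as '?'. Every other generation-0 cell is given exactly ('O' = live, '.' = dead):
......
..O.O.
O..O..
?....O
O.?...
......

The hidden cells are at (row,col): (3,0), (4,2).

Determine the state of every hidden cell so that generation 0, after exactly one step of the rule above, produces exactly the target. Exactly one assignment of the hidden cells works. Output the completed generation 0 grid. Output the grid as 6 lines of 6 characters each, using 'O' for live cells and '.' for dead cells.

Answer: ......
..O.O.
O..O..
O....O
O.O...
......

Derivation:
Hidden generation-0 cells (in order): (3,0), (4,2).
A hidden cell only influences target cells in its own 3x3 neighborhood. Try each of the 2^2 = 4 assignments, step the completed generation 0 forward once under B3/S23, and compare with the target:
  (3,0)=. (4,2)=. -> step gives (2,0)='.' but target has 'O' -> reject
  (3,0)=. (4,2)=O -> step gives (2,0)='.' but target has 'O' -> reject
  (3,0)=O (4,2)=. -> step gives (3,1)='O' but target has '.' -> reject
  (3,0)=O (4,2)=O -> step reproduces the target at every cell -> ACCEPT
Unique solution: (3,0)=live, (4,2)=live.
Check: live-neighbor counts of every cell in the completed generation 0:
011211
121312
232234
342223
230113
121101
Applying B3/S23 to generation 0 with these counts gives:
......
...O..
OO.OO.
O....O
OO...O
......
which matches the target exactly.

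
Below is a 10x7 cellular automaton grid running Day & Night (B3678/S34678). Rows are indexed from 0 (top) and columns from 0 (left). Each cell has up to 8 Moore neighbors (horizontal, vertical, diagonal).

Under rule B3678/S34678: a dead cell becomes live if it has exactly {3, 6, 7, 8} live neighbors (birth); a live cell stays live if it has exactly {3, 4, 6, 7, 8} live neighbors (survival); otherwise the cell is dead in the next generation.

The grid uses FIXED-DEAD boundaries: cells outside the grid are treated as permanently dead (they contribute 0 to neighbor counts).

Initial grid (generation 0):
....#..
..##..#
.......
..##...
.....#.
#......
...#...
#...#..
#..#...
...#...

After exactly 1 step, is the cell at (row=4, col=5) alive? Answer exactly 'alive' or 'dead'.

Answer: dead

Derivation:
Simulating step by step:
Generation 0 (given above): 14 live cells
Generation 1: 3 live cells
...#...
.......
.......
.......
.......
.......
.......
...#...
....#..
.......

Cell (4,5) at generation 1: 0 -> dead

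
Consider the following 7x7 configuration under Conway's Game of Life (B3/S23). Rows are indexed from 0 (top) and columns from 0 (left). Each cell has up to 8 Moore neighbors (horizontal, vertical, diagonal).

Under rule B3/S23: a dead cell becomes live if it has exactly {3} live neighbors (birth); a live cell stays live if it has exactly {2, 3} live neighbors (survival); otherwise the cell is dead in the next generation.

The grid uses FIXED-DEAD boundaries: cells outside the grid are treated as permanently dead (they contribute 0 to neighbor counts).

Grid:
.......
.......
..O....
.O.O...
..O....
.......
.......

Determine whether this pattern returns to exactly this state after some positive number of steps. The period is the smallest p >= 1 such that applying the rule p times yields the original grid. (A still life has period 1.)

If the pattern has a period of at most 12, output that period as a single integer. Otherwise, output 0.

Simulating and comparing each generation to the original:
Gen 0 (original, given above): 4 live cells
Gen 1: 4 live cells, MATCHES original -> period = 1

Answer: 1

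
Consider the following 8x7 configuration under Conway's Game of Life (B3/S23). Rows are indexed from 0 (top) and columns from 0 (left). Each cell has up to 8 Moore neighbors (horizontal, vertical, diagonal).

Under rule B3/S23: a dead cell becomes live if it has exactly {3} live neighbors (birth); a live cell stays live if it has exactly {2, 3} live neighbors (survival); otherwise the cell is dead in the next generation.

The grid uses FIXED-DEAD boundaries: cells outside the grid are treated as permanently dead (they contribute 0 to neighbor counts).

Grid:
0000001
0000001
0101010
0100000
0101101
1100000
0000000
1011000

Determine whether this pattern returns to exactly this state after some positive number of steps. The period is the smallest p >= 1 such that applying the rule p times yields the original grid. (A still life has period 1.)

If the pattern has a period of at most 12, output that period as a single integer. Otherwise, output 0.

Answer: 0

Derivation:
Simulating and comparing each generation to the original:
Gen 0 (original, given above): 15 live cells
Gen 1: 13 live cells, differs from original
Gen 2: 11 live cells, differs from original
Gen 3: 10 live cells, differs from original
Gen 4: 8 live cells, differs from original
Gen 5: 7 live cells, differs from original
Gen 6: 8 live cells, differs from original
Gen 7: 8 live cells, differs from original
Gen 8: 8 live cells, differs from original
Gen 9: 10 live cells, differs from original
Gen 10: 9 live cells, differs from original
Gen 11: 13 live cells, differs from original
Gen 12: 12 live cells, differs from original
No period found within 12 steps.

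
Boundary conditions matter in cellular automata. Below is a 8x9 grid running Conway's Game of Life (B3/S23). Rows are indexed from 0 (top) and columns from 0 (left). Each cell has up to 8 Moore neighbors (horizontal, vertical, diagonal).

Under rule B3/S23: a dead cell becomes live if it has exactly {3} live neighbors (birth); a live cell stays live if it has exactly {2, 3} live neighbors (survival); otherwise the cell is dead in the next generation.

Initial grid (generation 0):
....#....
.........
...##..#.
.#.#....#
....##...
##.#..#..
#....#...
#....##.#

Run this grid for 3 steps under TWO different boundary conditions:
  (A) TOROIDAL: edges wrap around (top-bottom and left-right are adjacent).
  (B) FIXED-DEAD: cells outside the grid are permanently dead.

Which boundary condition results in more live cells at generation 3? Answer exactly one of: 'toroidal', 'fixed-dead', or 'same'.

Answer: toroidal

Derivation:
Under TOROIDAL boundary, generation 3:
......##.
....###..
....###..
###..#...
...#.##..
...#..###
.#.#..##.
......###
Population = 26

Under FIXED-DEAD boundary, generation 3:
.........
.........
....##...
.....#...
..##.##..
#.##..##.
.##.#..#.
....###..
Population = 19

Comparison: toroidal=26, fixed-dead=19 -> toroidal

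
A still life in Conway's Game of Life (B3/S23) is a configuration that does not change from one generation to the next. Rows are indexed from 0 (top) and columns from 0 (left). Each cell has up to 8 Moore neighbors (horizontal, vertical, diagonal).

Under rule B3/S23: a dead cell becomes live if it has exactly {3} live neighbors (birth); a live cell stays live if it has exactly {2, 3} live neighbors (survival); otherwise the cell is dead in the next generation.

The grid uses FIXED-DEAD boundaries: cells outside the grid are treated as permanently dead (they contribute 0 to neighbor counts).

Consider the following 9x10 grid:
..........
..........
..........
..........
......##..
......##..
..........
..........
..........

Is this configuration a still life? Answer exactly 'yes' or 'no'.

Answer: yes

Derivation:
Compute generation 1 and compare to generation 0 (given above):
Generation 1:
..........
..........
..........
..........
......##..
......##..
..........
..........
..........
The grids are IDENTICAL -> still life.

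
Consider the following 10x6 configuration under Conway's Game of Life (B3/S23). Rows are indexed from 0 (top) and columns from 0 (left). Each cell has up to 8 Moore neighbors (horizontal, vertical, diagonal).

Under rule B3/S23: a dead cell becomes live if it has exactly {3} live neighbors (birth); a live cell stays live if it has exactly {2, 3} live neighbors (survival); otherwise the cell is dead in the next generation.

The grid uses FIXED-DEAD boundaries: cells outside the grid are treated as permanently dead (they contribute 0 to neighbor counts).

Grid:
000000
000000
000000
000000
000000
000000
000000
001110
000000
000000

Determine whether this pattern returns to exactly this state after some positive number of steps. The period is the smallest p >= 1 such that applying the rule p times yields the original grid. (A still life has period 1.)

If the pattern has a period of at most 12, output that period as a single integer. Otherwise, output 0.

Simulating and comparing each generation to the original:
Gen 0 (original, given above): 3 live cells
Gen 1: 3 live cells, differs from original
Gen 2: 3 live cells, MATCHES original -> period = 2

Answer: 2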